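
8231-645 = 7586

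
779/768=1 + 11/768 ≈ 1.01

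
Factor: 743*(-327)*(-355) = 3^1*5^1*71^1*109^1*743^1 = 86251155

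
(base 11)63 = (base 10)69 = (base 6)153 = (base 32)25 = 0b1000101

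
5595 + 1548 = 7143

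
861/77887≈0.0111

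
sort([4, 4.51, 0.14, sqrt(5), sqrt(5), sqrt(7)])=[0.14, sqrt(5), sqrt(5), sqrt(7), 4, 4.51]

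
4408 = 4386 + 22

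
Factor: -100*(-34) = 2^3*5^2*17^1 = 3400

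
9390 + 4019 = 13409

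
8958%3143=2672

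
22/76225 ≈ 0.000289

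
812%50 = 12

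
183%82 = 19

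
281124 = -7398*(-38)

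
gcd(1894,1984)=2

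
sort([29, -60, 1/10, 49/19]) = [-60, 1/10, 49/19, 29]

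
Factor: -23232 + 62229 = 3^2 * 7^1 * 619^1 = 38997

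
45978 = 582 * 79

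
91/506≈0.180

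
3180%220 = 100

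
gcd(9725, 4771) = 1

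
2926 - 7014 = -4088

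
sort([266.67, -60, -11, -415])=[-415, -60, -11, 266.67]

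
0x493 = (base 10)1171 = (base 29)1bb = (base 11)975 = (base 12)817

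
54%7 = 5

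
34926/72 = 5821/12≈485.08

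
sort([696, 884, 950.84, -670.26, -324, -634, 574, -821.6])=[-821.6, -670.26, -634, -324, 574, 696, 884, 950.84]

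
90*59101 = 5319090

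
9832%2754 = 1570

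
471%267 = 204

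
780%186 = 36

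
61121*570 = 34838970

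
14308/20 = 3577/5 = 715.40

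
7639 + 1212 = 8851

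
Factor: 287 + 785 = 2^4 * 67^1 = 1072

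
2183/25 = 87 + 8/25 = 87.32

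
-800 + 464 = -336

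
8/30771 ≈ 0.000260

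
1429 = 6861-5432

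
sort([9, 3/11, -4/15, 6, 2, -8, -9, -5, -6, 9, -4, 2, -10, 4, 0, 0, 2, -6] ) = [-10, -9, -8, -6, -6, -5, -4, -4/15, 0, 0, 3/11, 2, 2, 2, 4, 6, 9, 9] 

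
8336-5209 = 3127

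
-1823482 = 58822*(-31)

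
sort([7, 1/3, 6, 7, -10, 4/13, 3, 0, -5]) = [-10, -5, 0, 4/13, 1/3, 3, 6, 7, 7]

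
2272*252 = 572544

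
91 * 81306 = 7398846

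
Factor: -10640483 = -1 * 7^1 * 1520069^1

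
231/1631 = 33/233 ≈ 0.142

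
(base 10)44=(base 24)1k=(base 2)101100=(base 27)1h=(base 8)54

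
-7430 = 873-8303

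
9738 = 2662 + 7076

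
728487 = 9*80943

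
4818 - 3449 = 1369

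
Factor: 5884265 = 5^1*31^1*37963^1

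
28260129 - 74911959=-46651830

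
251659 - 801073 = -549414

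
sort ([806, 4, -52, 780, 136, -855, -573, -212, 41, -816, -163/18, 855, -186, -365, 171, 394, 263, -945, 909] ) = [-945, -855, -816, -573, -365, -212, -186, -52, -163/18, 4, 41, 136, 171, 263, 394, 780, 806, 855, 909] 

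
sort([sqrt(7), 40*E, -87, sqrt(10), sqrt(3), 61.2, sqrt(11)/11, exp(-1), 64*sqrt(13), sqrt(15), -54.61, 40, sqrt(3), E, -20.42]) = [-87, -54.61, -20.42, sqrt(11)/11, exp(-1), sqrt(3), sqrt(3), sqrt(7), E, sqrt(10), sqrt(15), 40, 61.2, 40*E, 64*sqrt(13)]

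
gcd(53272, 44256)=8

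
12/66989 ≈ 0.000179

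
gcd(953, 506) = 1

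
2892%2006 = 886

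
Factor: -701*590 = -1*2^1*5^1*59^1*701^1 = -413590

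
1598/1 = 1598 = 1598.00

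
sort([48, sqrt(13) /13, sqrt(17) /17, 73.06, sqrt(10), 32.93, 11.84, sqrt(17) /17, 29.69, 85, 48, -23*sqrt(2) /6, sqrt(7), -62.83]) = [-62.83, -23*sqrt(2) /6, sqrt(17) /17, sqrt(17) /17, sqrt(13) /13, sqrt(7), sqrt(10), 11.84, 29.69, 32.93, 48, 48, 73.06, 85]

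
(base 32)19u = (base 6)10114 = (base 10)1342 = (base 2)10100111110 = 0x53e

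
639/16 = 39 + 15/16 ≈ 39.94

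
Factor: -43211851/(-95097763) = 61^1*67^1*97^1*109^1*95097763^(-1)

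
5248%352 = 320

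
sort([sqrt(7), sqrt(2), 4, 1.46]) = [sqrt(2), 1.46, sqrt(7), 4]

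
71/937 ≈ 0.0758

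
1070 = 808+262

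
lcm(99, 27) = 297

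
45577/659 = 69 + 106/659 ≈ 69.16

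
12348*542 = 6692616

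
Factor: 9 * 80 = 2^4 * 3^2 * 5^1 = 720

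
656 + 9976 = 10632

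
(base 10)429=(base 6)1553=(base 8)655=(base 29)en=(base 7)1152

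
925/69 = 13+28/69 ≈ 13.41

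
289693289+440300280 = 729993569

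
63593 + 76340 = 139933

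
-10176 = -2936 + -7240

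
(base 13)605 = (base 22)227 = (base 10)1019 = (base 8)1773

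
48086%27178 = 20908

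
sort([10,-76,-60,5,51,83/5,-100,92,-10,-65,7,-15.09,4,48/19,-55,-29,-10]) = [-100,-76,-65,-60,-55,-29,-15.09,-10,-10,48/19,4,5,7,10,83/5,51,92]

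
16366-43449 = -27083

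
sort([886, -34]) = [-34, 886]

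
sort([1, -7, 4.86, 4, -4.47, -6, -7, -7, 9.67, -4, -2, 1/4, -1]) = [-7, -7, -7, -6, -4.47, -4, -2, -1, 1/4, 1, 4, 4.86, 9.67]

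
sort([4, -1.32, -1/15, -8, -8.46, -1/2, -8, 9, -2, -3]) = [-8.46, -8, -8, -3, -2, -1.32, -1/2, -1/15, 4, 9]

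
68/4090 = 34/2045 ≈ 0.0166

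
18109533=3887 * 4659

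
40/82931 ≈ 0.000482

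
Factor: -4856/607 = -1*2^3 = -8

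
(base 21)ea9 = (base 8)14371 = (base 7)24432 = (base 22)d4d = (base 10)6393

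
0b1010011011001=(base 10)5337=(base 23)a21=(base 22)b0d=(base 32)56p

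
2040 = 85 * 24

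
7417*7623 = 56539791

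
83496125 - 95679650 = -12183525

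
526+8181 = 8707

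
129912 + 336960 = 466872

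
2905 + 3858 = 6763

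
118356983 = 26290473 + 92066510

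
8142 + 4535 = 12677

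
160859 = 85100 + 75759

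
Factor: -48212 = -1*2^2*17^1*709^1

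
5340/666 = 8 + 2/111 ≈ 8.02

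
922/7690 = 461/3845 ≈ 0.120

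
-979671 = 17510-997181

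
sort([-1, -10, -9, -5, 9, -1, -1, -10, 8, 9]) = [-10, -10, -9, -5, -1, -1, -1, 8, 9, 9]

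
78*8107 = 632346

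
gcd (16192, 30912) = 1472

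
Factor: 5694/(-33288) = -1*2^(-2)*13^1*19^(-1) = -13/76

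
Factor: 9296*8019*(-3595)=-1*2^4*3^6*5^1*7^1*11^1*83^1*719^1=-267987923280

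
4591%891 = 136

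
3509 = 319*11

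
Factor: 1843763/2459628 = 2^(-2)*3^(-2)*17^(-1)*47^1*4019^(-1)*39229^1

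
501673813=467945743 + 33728070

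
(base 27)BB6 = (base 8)20202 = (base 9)12366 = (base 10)8322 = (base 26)C82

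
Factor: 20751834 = 2^1*3^1*31^2*59^1*61^1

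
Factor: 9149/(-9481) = -1 * 7^1 * 19^(-1) * 499^(-1) * 1307^1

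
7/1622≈0.00432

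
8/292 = 2/73 ≈ 0.0274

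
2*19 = 38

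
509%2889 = 509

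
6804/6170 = 1 + 317/3085 ≈ 1.10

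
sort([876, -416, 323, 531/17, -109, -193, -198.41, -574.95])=[-574.95, -416, -198.41, -193, -109, 531/17, 323, 876]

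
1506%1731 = 1506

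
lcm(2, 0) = 0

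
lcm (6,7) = 42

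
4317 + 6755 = 11072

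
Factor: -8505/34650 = -1*2^(-1)*3^3*5^(-1)*11^(-1) = -27/110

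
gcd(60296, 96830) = 2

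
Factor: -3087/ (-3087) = 1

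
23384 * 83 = 1940872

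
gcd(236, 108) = 4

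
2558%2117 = 441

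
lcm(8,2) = 8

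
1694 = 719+975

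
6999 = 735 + 6264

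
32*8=256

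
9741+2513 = 12254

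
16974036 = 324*52389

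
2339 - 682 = 1657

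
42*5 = 210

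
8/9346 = 4/4673 ≈ 0.000856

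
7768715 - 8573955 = -805240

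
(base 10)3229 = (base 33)2vs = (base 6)22541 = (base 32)34t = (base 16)c9d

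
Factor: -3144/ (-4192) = 2^ (-2)*3^1 = 3/4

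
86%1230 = 86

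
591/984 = 197/328 ≈ 0.601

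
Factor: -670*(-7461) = 2^1*3^2*5^1*67^1*829^1 = 4998870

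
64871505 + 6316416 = 71187921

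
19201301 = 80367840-61166539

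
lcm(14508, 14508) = 14508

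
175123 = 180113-4990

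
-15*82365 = -1235475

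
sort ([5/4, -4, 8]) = [-4, 5/4, 8]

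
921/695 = 1 + 226/695 ≈ 1.33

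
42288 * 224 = 9472512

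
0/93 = 0 = 0.00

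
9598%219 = 181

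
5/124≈0.0403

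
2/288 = 1/144 ≈ 0.00694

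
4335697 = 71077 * 61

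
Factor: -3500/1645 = -1*2^2*5^2*47^(-1) = -100/47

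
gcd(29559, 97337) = 1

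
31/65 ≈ 0.477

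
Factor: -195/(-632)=2^(-3)*3^1*5^1*13^1*79^(-1)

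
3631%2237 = 1394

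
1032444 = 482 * 2142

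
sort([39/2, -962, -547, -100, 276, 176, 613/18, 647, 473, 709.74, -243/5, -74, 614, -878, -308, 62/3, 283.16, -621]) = [-962, -878, -621, -547, -308, -100, -74, -243/5, 39/2, 62/3, 613/18, 176, 276, 283.16, 473, 614, 647, 709.74]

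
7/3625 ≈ 0.00193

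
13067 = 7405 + 5662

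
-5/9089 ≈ -0.000550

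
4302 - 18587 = -14285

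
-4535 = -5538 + 1003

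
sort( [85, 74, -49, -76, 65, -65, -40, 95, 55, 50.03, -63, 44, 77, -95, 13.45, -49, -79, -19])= [-95, -79, -76, -65, -63, -49, -49, -40, -19, 13.45, 44, 50.03, 55, 65, 74, 77, 85, 95]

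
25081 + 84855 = 109936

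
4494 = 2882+1612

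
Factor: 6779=6779^1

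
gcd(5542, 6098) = 2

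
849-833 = 16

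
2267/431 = 5 + 112/431 ≈ 5.26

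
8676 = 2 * 4338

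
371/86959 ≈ 0.00427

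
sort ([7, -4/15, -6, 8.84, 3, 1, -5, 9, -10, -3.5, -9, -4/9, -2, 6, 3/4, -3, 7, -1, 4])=[-10, -9, -6, -5, -3.5, -3, -2, -1, -4/9, -4/15, 3/4, 1, 3, 4, 6, 7, 7, 8.84, 9]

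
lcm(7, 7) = 7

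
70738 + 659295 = 730033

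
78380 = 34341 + 44039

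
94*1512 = 142128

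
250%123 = 4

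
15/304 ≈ 0.0493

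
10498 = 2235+8263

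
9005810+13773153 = 22778963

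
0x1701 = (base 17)1367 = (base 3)22002010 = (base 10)5889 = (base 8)13401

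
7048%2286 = 190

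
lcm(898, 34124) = 34124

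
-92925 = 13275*(-7)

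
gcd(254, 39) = 1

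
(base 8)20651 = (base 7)34060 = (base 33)7u4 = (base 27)bm4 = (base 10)8617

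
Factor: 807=3^1*269^1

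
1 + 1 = 2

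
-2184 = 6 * (-364)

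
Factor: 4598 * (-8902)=-1 * 2^2 * 11^2 * 19^1 * 4451^1=-40931396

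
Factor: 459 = 3^3*17^1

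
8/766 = 4/383 ≈ 0.0104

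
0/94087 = 0 = 0.00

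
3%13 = 3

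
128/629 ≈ 0.203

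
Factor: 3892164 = 2^2 * 3^1 * 47^1 * 67^1 * 103^1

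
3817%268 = 65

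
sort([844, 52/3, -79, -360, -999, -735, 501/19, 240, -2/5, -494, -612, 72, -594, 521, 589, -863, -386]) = [-999, -863, -735, -612, -594, -494, -386, -360, -79, -2/5, 52/3, 501/19, 72, 240, 521, 589, 844]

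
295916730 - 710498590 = -414581860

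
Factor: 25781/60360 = 2^(-3) * 3^(-1) * 5^(-1) * 7^1 * 29^1 * 127^1 * 503^(-1) 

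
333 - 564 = -231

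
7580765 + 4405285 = 11986050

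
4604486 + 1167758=5772244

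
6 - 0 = 6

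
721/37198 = 103/5314≈0.0194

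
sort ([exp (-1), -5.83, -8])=[-8, -5.83, exp (-1)]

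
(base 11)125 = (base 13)b5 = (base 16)94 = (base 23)6a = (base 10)148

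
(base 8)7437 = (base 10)3871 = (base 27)58a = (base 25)64l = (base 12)22a7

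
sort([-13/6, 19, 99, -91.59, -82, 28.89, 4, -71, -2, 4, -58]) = [-91.59, -82, -71, -58, -13/6, -2, 4, 4, 19, 28.89, 99]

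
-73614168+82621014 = 9006846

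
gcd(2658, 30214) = 2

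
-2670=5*(-534)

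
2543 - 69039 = -66496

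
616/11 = 56 = 56.00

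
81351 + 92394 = 173745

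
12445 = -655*(-19)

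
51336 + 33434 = 84770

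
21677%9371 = 2935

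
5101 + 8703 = 13804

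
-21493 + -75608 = -97101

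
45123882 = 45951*982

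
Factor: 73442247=3^1 * 47^1 * 520867^1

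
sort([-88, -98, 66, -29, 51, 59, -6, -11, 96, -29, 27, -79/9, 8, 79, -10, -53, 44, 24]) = [-98, -88, -53, -29, -29, -11, -10, -79/9, -6, 8, 24, 27, 44, 51, 59, 66, 79, 96]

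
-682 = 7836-8518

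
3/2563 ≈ 0.00117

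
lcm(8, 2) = 8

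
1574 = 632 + 942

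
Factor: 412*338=2^3*13^2*103^1=139256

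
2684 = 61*44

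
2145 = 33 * 65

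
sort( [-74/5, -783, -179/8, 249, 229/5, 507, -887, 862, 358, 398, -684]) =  [-887, -783, -684, -179/8, -74/5, 229/5, 249, 358, 398, 507, 862]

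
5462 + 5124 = 10586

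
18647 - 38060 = -19413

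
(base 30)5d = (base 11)139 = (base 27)61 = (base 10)163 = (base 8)243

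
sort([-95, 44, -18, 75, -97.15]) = [-97.15, -95, -18, 44, 75]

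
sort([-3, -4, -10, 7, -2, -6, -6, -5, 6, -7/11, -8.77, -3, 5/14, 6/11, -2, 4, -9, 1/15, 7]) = [-10, -9, -8.77, -6, -6, -5, -4, -3, -3, -2, -2, -7/11, 1/15, 5/14, 6/11, 4, 6, 7, 7]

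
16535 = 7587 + 8948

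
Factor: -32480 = -1*2^5*5^1*7^1*29^1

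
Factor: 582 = 2^1*3^1*97^1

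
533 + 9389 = 9922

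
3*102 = 306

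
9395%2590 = 1625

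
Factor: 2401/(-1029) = -1 * 3^(-1) * 7^1 = -7/3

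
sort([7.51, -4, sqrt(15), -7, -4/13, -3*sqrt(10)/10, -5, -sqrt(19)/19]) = [-7, -5, -4, -3*sqrt(10)/10, -4/13, -sqrt(19)/19, sqrt(15), 7.51]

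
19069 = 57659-38590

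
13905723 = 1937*7179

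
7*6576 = 46032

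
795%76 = 35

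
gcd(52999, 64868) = 1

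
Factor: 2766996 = 2^2*3^2*101^1*761^1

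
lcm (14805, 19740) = 59220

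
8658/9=962=962.00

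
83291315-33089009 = 50202306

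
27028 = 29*932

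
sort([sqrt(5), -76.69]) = [-76.69, sqrt(5)]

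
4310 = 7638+-3328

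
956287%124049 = 87944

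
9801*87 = 852687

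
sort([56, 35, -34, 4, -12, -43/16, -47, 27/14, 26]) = [-47, -34, -12, -43/16, 27/14, 4, 26, 35, 56]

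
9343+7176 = 16519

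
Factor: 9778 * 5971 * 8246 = 2^2 * 7^2 * 19^1 * 31^1 * 853^1 * 4889^1 = 481438075748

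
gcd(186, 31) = 31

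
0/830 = 0 = 0.00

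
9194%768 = 746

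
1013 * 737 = 746581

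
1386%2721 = 1386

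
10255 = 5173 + 5082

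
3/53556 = 1/17852 ≈ 0.0000560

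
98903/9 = 10989 + 2/9 ≈ 10989.22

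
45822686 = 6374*7189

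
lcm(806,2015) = 4030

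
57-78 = -21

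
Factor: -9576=-1*2^3*3^2*7^1*19^1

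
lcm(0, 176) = 0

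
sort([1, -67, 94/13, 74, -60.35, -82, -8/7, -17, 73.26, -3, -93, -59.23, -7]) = [-93, -82, -67, -60.35, -59.23, -17, -7, -3, -8/7, 1, 94/13, 73.26, 74]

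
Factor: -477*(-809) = 3^2*53^1*809^1 = 385893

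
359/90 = 3 + 89/90 ≈ 3.99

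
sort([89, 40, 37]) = [37, 40, 89]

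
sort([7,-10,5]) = [-10,5,7]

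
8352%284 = 116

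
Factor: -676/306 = -1*2^1*3^(-2)*13^2*17^(-1) = -338/153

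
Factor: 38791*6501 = 3^1*11^1*197^1*38791^1 = 252180291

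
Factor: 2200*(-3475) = -1*2^3*5^4*11^1*139^1 = -7645000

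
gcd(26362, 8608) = 538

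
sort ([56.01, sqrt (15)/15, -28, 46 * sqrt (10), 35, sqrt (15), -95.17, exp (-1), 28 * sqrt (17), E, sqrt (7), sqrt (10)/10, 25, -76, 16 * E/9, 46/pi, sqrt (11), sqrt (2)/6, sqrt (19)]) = [-95.17, -76, -28, sqrt (2)/6, sqrt (15)/15, sqrt (10)/10, exp (-1), sqrt (7), E, sqrt (11), sqrt (15), sqrt (19), 16 * E/9, 46/pi, 25, 35, 56.01, 28 * sqrt (17), 46 * sqrt (10)]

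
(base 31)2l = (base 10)83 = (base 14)5d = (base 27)32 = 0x53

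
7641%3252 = 1137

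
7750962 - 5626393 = 2124569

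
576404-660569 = -84165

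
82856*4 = 331424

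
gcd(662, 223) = 1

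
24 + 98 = 122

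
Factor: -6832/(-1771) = 2^4 * 11^(-1) * 23^(-1) * 61^1 = 976/253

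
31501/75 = 420 + 1/75 ≈ 420.01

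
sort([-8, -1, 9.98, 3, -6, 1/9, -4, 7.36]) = [-8, -6, -4, -1, 1/9, 3, 7.36, 9.98]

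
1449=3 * 483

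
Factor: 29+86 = 5^1*23^1 = 115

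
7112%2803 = 1506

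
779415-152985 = 626430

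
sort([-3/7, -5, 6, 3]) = [-5, -3/7, 3, 6]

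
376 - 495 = -119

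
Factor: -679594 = -1*2^1*103^1*3299^1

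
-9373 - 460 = -9833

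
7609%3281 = 1047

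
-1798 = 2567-4365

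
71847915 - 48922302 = 22925613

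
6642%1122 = 1032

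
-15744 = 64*(-246)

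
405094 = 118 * 3433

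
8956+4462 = 13418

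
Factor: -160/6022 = -1 * 2^4 * 5^1 * 3011^(-1) = -80/3011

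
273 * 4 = 1092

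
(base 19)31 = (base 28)22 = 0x3a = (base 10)58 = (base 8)72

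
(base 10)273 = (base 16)111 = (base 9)333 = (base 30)93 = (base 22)c9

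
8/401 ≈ 0.0200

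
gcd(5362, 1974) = 14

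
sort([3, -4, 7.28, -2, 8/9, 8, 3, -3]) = [-4, -3, -2, 8/9, 3, 3, 7.28, 8]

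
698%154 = 82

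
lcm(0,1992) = 0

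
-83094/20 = -4154 - 7/10 = -4154.70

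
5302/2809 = 1 + 2493/2809 ≈ 1.89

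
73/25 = 2 + 23/25 = 2.92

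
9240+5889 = 15129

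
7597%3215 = 1167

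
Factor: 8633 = 89^1*97^1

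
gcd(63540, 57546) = 18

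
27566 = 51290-23724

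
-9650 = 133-9783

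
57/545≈0.105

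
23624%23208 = 416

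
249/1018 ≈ 0.245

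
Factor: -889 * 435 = -1 * 3^1 * 5^1 * 7^1 * 29^1 * 127^1 = -386715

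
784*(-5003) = -3922352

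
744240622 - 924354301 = -180113679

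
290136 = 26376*11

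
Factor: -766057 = -1*409^1*1873^1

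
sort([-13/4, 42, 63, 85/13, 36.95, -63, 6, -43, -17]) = [-63, -43, -17, -13/4, 6, 85/13, 36.95, 42, 63]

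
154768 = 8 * 19346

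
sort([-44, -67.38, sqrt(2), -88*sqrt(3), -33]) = [-88*sqrt(3), -67.38, -44, -33, sqrt(2)]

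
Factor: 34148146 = 2^1 * 23^1 * 742351^1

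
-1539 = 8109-9648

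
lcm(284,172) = 12212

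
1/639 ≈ 0.00156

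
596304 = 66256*9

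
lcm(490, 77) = 5390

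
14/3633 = 2/519 ≈ 0.00385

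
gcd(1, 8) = 1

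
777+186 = 963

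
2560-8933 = -6373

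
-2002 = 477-2479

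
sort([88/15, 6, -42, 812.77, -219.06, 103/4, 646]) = [-219.06, -42, 88/15, 6, 103/4, 646, 812.77]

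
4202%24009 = 4202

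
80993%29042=22909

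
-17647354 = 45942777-63590131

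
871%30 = 1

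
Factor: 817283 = 47^1*17389^1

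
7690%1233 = 292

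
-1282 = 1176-2458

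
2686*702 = 1885572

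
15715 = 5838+9877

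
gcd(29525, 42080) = 5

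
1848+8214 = 10062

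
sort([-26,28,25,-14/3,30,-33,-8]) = [-33,-26,-8,-14/3,25,28,30]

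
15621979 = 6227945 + 9394034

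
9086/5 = 1817+1/5 = 1817.20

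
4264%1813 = 638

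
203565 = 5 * 40713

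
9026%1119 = 74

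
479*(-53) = -25387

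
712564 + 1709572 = 2422136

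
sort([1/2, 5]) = [1/2, 5]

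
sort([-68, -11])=[-68, -11]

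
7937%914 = 625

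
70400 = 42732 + 27668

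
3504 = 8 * 438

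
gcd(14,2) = 2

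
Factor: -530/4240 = -1*2^(-3) = -1/8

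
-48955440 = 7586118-56541558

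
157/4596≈0.0342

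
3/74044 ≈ 0.0000405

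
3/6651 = 1/2217 ≈ 0.000451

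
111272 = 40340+70932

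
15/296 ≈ 0.0507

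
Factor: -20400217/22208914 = -1*2^(-1)*7^(-1)*13^(-1)*71^1*122027^(-1)*287327^1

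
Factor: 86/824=2^(-2)*43^1*103^(-1)=43/412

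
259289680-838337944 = -579048264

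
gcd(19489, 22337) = 1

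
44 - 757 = -713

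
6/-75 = -2/25 = -0.08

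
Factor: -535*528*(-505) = 2^4*3^1*5^2*11^1*101^1*107^1 = 142652400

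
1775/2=887+1/2=887.50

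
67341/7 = 9620 + 1/7 ≈ 9620.14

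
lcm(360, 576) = 2880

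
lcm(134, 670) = 670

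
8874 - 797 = 8077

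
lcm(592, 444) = 1776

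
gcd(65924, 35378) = 2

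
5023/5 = 1004+3/5 = 1004.60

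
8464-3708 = 4756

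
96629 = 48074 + 48555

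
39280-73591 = -34311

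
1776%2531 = 1776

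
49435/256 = 193 + 27/256 ≈ 193.11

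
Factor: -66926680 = -1*2^3*5^1*1673167^1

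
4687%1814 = 1059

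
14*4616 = 64624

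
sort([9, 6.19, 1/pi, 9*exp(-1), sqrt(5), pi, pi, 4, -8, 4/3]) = [-8, 1/pi, 4/3, sqrt(5), pi, pi, 9*exp(-1), 4, 6.19, 9]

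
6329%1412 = 681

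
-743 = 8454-9197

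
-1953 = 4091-6044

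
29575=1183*25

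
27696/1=27696=27696.00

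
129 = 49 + 80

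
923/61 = 15 + 8/61≈15.13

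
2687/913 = 2 + 861/913≈2.94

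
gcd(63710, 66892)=2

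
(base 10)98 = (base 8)142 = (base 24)42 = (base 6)242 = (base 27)3h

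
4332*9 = 38988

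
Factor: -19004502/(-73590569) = 2^1*3^1*11^2*13^(-1)*17^(-1)*26177^1*332989^(-1)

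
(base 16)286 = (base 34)j0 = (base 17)240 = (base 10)646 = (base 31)kq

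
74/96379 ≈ 0.000768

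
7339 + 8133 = 15472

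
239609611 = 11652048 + 227957563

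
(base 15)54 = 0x4f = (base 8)117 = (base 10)79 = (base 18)47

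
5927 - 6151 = -224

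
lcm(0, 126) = 0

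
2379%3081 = 2379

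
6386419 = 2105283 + 4281136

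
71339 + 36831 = 108170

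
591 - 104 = 487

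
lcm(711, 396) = 31284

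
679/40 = 16 + 39/40 ≈ 16.98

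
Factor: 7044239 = 17^1*414367^1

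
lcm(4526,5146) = 375658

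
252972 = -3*(-84324)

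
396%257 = 139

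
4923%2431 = 61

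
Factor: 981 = 3^2 * 109^1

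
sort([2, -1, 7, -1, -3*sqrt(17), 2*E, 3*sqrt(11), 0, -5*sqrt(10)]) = [-5*sqrt(10), -3*sqrt(17), -1, -1, 0, 2, 2*E, 7, 3*sqrt(11)]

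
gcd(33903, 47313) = 9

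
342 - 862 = -520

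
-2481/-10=248 + 1/10=248.10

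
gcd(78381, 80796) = 3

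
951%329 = 293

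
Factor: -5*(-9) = 3^2*5^1 = 45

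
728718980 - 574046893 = 154672087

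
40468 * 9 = 364212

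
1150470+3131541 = 4282011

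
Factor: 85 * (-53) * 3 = -1 * 3^1 * 5^1 * 17^1 * 53^1 = -13515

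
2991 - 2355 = 636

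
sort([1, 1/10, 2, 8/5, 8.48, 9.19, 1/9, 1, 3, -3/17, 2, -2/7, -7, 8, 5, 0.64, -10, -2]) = [-10, -7, -2, -2/7, -3/17, 1/10, 1/9, 0.64, 1, 1, 8/5, 2, 2, 3, 5, 8, 8.48, 9.19]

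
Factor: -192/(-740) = 2^4*3^1*5^(-1)*37^(-1) = 48/185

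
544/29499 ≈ 0.0184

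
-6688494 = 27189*(-246)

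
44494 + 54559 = 99053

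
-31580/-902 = 35 + 5/451 ≈ 35.01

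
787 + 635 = 1422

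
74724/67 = 1115 + 19/67 ≈ 1115.28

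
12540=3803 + 8737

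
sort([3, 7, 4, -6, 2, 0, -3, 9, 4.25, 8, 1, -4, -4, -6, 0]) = [-6, -6, -4, -4, -3, 0, 0, 1, 2, 3, 4, 4.25, 7, 8, 9]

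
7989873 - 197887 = 7791986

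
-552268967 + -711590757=-1263859724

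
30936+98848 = 129784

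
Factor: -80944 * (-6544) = 2^8 * 409^1 * 5059^1 = 529697536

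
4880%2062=756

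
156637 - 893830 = -737193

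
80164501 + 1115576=81280077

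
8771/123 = 71 + 38/123≈71.31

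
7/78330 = 1/11190 ≈ 0.0000894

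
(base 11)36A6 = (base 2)1001011100011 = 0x12E3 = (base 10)4835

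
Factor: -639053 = -1*639053^1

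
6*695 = 4170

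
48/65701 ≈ 0.000731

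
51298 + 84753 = 136051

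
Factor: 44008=2^3 * 5501^1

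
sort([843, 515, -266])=[-266, 515, 843]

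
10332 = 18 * 574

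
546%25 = 21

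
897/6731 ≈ 0.133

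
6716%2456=1804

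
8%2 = 0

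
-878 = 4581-5459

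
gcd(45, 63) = 9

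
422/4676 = 211/2338 ≈ 0.0902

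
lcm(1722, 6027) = 12054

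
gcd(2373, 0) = 2373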